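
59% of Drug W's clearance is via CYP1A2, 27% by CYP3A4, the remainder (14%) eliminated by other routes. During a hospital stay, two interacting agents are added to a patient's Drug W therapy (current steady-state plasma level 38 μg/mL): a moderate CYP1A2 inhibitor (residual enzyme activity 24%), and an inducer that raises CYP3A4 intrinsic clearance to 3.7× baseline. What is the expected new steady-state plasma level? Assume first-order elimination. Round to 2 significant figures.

30 μg/mL

The CYP1A2 pathway (59% of clearance) drops to 0.24× activity: 0.59 × 0.24 = 0.1416.
The CYP3A4 pathway (27% of clearance) rises to 3.7× activity: 0.27 × 3.7 = 0.999.
The remaining 14% of clearance is unaffected.
CL_new/CL_old = 0.1416 + 0.999 + 0.14 = 1.2806.
Dividing the baseline by the relative clearance: 38 / 1.2806 = 30 μg/mL.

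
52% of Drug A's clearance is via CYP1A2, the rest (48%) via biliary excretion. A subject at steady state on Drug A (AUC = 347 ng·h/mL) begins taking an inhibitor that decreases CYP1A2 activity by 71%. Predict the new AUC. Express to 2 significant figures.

CYP1A2: 0.52 × 0.29 = 0.1508
Other: 0.48 (unchanged)
CL_new/CL_old = 0.1508 + 0.48 = 0.6308.
AUC ∝ 1/CL, so new value = 347 / 0.6308 = 5.5 × 10² ng·h/mL.

5.5 × 10² ng·h/mL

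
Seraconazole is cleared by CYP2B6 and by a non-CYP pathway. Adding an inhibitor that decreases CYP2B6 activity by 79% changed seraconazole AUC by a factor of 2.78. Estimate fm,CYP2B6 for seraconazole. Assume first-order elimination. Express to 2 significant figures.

0.81

CL'/CL = 1 / 2.78 = 0.3597
0.21·fm + (1 − fm) = 0.3597
fm = (0.3597 − 1) / (0.21 − 1) = 0.81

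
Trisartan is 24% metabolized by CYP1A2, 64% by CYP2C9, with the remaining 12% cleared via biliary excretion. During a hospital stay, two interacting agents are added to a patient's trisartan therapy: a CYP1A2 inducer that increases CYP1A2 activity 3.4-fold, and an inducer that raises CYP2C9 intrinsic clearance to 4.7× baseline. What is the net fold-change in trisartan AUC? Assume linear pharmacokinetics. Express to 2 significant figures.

The CYP1A2 pathway (24% of clearance) is boosted to 3.4× activity: 0.24 × 3.4 = 0.816.
The CYP2C9 pathway (64% of clearance) increases to 4.7× activity: 0.64 × 4.7 = 3.008.
Non-CYP routes (12%) are unchanged.
Relative clearance = 0.816 + 3.008 + 0.12 = 3.944.
Because AUC varies inversely with clearance, the combined effect is 1 / 3.944 = 0.25.

0.25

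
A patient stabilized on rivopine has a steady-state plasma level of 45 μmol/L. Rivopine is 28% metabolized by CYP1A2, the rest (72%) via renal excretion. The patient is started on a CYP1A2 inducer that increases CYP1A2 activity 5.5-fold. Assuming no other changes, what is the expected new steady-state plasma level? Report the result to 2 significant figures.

CYP1A2: 0.28 × 5.5 = 1.54
Other: 0.72 (unchanged)
New clearance relative to baseline: 1.54 + 0.72 = 2.26.
New steady-state plasma level = baseline ÷ relative clearance = 45 / 2.26 = 20 μmol/L.

20 μmol/L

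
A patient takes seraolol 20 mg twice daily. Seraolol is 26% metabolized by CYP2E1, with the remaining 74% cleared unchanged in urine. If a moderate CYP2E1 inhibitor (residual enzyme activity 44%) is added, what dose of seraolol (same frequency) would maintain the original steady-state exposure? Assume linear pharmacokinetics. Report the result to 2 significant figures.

17 mg

The CYP2E1 pathway (26% of clearance) is reduced to 0.44× activity: 0.26 × 0.44 = 0.1144.
The remaining 74% of clearance is unaffected.
Relative clearance = 0.1144 + 0.74 = 0.8544.
Css,avg = (dose rate)/CL, so holding Css fixed requires dose ∝ CL: 20 × 0.8544 = 17 mg.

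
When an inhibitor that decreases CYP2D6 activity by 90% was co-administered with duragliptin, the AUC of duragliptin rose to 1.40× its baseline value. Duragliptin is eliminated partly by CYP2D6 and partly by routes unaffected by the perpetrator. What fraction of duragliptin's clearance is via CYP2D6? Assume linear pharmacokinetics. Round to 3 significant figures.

Write x for the fraction cleared via CYP2D6. The observed AUC change means clearance fell to 1/1.40 = 0.7143 of baseline.
Setting x·0.1 + (1 − x) = 0.7143 and solving: x = (0.7143 − 1)/(0.1 − 1) = 0.317.

0.317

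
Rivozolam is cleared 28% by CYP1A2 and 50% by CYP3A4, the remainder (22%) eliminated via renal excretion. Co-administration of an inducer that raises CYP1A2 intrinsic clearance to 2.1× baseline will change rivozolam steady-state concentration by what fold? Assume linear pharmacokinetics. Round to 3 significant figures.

The CYP1A2 pathway (28% of clearance) increases to 2.1× activity: 0.28 × 2.1 = 0.588.
CYP3A4 (50%) and the residual 22% are unaffected.
New clearance relative to baseline: 0.588 + 0.5 + 0.22 = 1.308.
Steady-state concentration ratio = CL_old/CL_new = 1 / 1.308 = 0.765.

0.765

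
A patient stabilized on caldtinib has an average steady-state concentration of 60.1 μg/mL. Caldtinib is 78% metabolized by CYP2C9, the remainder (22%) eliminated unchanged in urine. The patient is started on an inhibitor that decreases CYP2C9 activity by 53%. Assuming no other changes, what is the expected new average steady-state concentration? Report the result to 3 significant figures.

102 μg/mL

The CYP2C9 pathway (78% of clearance) is reduced to 0.47× activity: 0.78 × 0.47 = 0.3666.
Non-CYP routes (22%) are unchanged.
New clearance relative to baseline: 0.3666 + 0.22 = 0.5866.
New average steady-state concentration = baseline ÷ relative clearance = 60.1 / 0.5866 = 102 μg/mL.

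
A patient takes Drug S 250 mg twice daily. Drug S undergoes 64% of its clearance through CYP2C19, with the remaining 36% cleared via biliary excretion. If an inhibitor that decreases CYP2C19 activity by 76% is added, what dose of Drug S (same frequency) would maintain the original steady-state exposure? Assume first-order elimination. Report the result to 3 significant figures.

The CYP2C19 pathway (64% of clearance) drops to 0.24× activity: 0.64 × 0.24 = 0.1536.
Non-CYP routes (36%) are unchanged.
New clearance relative to baseline: 0.1536 + 0.36 = 0.5136.
Exposure is unchanged when dose changes in proportion to clearance. New dose = 250 mg × 0.5136 = 128 mg.

128 mg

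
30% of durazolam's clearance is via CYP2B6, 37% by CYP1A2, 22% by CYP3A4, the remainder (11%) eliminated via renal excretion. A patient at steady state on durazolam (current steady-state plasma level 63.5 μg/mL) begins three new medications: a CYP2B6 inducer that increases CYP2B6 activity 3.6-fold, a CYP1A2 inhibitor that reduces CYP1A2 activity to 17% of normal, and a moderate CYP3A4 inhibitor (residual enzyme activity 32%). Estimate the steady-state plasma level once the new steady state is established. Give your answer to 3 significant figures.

48.0 μg/mL

CYP2B6: 0.3 × 3.6 = 1.08
CYP1A2: 0.37 × 0.17 = 0.0629
CYP3A4: 0.22 × 0.32 = 0.0704
Other: 0.11 (unchanged)
New clearance relative to baseline: 1.08 + 0.0629 + 0.0704 + 0.11 = 1.3233.
New steady-state plasma level = 63.5 / 1.3233 = 48.0 μg/mL (concentration scales inversely with clearance).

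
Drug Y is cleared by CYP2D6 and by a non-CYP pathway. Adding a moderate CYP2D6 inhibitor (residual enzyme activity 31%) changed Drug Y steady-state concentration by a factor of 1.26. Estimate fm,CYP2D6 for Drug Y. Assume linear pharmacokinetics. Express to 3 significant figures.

0.299

Let x = fm,CYP2D6. Because steady-state concentration ∝ 1/CL, relative clearance fell to 1/1.26 = 0.7937.
Only the CYP2D6 route changed, so 0.7937 = x·0.31 + (1 − x), giving x = 0.299.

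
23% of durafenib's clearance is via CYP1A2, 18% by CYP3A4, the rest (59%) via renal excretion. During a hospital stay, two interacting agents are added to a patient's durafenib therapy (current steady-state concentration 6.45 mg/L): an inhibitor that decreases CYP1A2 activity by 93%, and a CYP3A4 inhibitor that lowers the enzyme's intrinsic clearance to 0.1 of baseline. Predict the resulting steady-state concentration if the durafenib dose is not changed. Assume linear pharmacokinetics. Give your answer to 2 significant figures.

The CYP1A2 pathway (23% of clearance) is reduced to 0.07× activity: 0.23 × 0.07 = 0.0161.
The CYP3A4 pathway (18% of clearance) falls to 0.1× activity: 0.18 × 0.1 = 0.018.
The remaining 59% of clearance is unaffected.
New clearance relative to baseline: 0.0161 + 0.018 + 0.59 = 0.6241.
New steady-state concentration = 6.45 / 0.6241 = 10 mg/L (concentration scales inversely with clearance).

10 mg/L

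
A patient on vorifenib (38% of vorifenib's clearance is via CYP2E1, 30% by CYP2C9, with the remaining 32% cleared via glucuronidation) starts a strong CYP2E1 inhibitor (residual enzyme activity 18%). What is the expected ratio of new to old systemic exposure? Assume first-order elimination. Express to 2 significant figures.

The CYP2E1 pathway (38% of clearance) is reduced to 0.18× activity: 0.38 × 0.18 = 0.0684.
CYP2C9 (30%) and the residual 32% are unaffected.
Relative clearance = 0.0684 + 0.3 + 0.32 = 0.6884.
Systemic exposure is inversely proportional to clearance, so the fold-change is 1 / 0.6884 = 1.5.

1.5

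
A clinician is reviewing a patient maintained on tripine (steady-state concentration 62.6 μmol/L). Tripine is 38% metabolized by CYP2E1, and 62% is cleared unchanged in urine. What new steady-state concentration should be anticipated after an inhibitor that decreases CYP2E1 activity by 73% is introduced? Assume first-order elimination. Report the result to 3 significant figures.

The CYP2E1 pathway (38% of clearance) falls to 0.27× activity: 0.38 × 0.27 = 0.1026.
Non-CYP routes (62%) are unchanged.
Relative clearance = 0.1026 + 0.62 = 0.7226.
With dosing unchanged, steady-state concentration scales as 1/CL: 62.6 / 0.7226 = 86.6 μmol/L.

86.6 μmol/L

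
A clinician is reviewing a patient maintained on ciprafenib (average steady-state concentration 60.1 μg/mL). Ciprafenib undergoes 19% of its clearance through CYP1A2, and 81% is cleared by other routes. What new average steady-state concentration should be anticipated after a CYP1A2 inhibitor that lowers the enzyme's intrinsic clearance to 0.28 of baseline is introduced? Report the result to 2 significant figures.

The CYP1A2 pathway (19% of clearance) falls to 0.28× activity: 0.19 × 0.28 = 0.0532.
The remaining 81% of clearance is unaffected.
New clearance relative to baseline: 0.0532 + 0.81 = 0.8632.
With dosing unchanged, average steady-state concentration scales as 1/CL: 60.1 / 0.8632 = 70 μg/mL.

70 μg/mL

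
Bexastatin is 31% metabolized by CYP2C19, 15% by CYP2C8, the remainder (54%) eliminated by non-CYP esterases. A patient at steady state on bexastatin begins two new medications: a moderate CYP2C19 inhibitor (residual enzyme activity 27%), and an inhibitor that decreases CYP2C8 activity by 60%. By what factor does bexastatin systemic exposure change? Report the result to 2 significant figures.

CYP2C19: 0.31 × 0.27 = 0.0837
CYP2C8: 0.15 × 0.4 = 0.06
Other: 0.54 (unchanged)
Relative clearance = 0.0837 + 0.06 + 0.54 = 0.6837.
Systemic exposure ∝ 1/CL: fold-change = 1 / 0.6837 = 1.5.

1.5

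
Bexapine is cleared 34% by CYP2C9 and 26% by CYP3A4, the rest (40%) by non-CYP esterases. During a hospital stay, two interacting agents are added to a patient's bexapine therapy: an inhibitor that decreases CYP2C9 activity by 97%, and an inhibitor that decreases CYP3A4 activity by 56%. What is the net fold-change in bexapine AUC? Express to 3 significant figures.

1.91

The CYP2C9 pathway (34% of clearance) falls to 0.03× activity: 0.34 × 0.03 = 0.0102.
The CYP3A4 pathway (26% of clearance) is reduced to 0.44× activity: 0.26 × 0.44 = 0.1144.
The remaining 40% of clearance is unaffected.
CL_new/CL_old = 0.0102 + 0.1144 + 0.4 = 0.5246.
Net AUC ratio = 1 / 0.5246 = 1.91.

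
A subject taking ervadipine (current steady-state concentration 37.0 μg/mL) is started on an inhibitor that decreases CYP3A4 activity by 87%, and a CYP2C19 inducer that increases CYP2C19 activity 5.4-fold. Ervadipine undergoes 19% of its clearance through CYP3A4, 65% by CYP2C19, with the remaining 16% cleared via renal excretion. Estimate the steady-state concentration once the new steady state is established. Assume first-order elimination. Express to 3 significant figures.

10.0 μg/mL

The CYP3A4 pathway (19% of clearance) is reduced to 0.13× activity: 0.19 × 0.13 = 0.0247.
The CYP2C19 pathway (65% of clearance) increases to 5.4× activity: 0.65 × 5.4 = 3.51.
Non-CYP routes (16%) are unchanged.
CL_new/CL_old = 0.0247 + 3.51 + 0.16 = 3.6947.
Dividing the baseline by the relative clearance: 37.0 / 3.6947 = 10.0 μg/mL.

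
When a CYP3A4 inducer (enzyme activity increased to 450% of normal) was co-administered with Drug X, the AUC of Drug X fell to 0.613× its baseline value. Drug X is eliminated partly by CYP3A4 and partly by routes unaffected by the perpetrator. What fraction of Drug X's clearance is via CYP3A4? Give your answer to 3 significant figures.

0.180

Let fm be the CYP3A4 fraction. New clearance relative to baseline = fm × 4.5 + (1 − fm).
AUC ratio = 1 / (new CL fraction), so new CL fraction = 1 / 0.613 = 1.631.
fm × 4.5 + 1 − fm = 1.631  ⇒  fm × (4.5 − 1) = 0.6313  ⇒  fm = 0.180.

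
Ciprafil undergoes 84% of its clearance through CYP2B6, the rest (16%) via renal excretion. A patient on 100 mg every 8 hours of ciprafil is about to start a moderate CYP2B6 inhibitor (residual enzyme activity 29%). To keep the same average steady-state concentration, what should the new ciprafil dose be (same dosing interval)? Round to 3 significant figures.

40.4 mg

CYP2B6: 0.84 × 0.29 = 0.2436
Other: 0.16 (unchanged)
CL_new/CL_old = 0.2436 + 0.16 = 0.4036.
Css,avg = (dose rate)/CL, so holding Css fixed requires dose ∝ CL: 100 × 0.4036 = 40.4 mg.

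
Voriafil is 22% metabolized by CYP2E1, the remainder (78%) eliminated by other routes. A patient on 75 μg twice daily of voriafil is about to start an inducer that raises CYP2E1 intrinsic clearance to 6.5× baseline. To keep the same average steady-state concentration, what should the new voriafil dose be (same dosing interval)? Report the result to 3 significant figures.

The CYP2E1 pathway (22% of clearance) rises to 6.5× activity: 0.22 × 6.5 = 1.43.
The remaining 78% of clearance is unaffected.
Relative clearance = 1.43 + 0.78 = 2.21.
Exposure is unchanged when dose changes in proportion to clearance. New dose = 75 μg × 2.21 = 166 μg.

166 μg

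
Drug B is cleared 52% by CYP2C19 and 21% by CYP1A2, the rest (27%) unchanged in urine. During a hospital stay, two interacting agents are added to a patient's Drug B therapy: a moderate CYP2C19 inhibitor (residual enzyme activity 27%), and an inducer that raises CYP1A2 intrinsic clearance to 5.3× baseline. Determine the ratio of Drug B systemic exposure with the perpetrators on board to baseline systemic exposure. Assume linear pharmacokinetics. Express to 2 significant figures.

The CYP2C19 pathway (52% of clearance) falls to 0.27× activity: 0.52 × 0.27 = 0.1404.
The CYP1A2 pathway (21% of clearance) is boosted to 5.3× activity: 0.21 × 5.3 = 1.113.
The remaining 27% of clearance is unaffected.
New clearance relative to baseline: 0.1404 + 1.113 + 0.27 = 1.5234.
Because systemic exposure varies inversely with clearance, the combined effect is 1 / 1.5234 = 0.66.

0.66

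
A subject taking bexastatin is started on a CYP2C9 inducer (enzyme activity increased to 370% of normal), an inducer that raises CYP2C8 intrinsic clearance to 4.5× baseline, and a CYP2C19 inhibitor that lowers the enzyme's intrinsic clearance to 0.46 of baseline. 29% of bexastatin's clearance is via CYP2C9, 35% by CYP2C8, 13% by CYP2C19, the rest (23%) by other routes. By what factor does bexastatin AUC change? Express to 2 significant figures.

CYP2C9: 0.29 × 3.7 = 1.073
CYP2C8: 0.35 × 4.5 = 1.575
CYP2C19: 0.13 × 0.46 = 0.0598
Other: 0.23 (unchanged)
CL_new/CL_old = 1.073 + 1.575 + 0.0598 + 0.23 = 2.9378.
Net AUC ratio = 1 / 2.9378 = 0.34.

0.34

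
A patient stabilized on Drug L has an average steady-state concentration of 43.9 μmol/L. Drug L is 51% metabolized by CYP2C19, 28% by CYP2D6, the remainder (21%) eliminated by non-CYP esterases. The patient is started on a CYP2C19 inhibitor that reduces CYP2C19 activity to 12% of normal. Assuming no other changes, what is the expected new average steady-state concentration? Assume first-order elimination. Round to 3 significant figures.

79.6 μmol/L

The CYP2C19 pathway (51% of clearance) is reduced to 0.12× activity: 0.51 × 0.12 = 0.0612.
CYP2D6 (28%) and the residual 21% are unaffected.
CL_new/CL_old = 0.0612 + 0.28 + 0.21 = 0.5512.
With dosing unchanged, average steady-state concentration scales as 1/CL: 43.9 / 0.5512 = 79.6 μmol/L.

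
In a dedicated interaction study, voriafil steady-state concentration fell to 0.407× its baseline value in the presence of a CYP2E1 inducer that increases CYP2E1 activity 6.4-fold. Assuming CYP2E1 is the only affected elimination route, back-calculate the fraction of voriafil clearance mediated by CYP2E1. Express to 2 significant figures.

Let x = fm,CYP2E1. Because steady-state concentration ∝ 1/CL, relative clearance rose to 1/0.407 = 2.457.
Only the CYP2E1 route changed, so 2.457 = x·6.4 + (1 − x), giving x = 0.27.

0.27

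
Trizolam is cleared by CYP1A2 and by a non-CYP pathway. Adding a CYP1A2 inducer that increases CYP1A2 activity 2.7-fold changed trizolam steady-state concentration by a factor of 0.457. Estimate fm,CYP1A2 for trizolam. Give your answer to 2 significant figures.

Call the CYP1A2 fraction fm. After the interaction, CL_new/CL_old = fm × 2.7 + (1 − fm).
Steady-state concentration ratio = 1 / (new CL fraction), so new CL fraction = 1 / 0.457 = 2.188.
fm × 2.7 + 1 − fm = 2.188  ⇒  fm × (2.7 − 1) = 1.188  ⇒  fm = 0.70.

0.70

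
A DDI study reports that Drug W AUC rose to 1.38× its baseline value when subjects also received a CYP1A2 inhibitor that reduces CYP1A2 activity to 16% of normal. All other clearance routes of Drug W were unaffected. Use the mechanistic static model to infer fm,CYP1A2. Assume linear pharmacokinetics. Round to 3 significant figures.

0.328

Write x for the fraction cleared via CYP1A2. The observed AUC change means clearance fell to 1/1.38 = 0.7246 of baseline.
Only the CYP1A2 route changed, so 0.7246 = x·0.16 + (1 − x), giving x = 0.328.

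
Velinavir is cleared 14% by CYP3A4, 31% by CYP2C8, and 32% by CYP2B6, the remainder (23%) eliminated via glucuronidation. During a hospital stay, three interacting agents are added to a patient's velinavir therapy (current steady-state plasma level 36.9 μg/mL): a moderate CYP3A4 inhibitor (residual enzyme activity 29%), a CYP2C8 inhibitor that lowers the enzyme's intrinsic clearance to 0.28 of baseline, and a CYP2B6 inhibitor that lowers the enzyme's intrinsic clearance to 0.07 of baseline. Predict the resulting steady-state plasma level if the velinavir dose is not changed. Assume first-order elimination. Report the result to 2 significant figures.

The CYP3A4 pathway (14% of clearance) drops to 0.29× activity: 0.14 × 0.29 = 0.0406.
The CYP2C8 pathway (31% of clearance) falls to 0.28× activity: 0.31 × 0.28 = 0.0868.
The CYP2B6 pathway (32% of clearance) drops to 0.07× activity: 0.32 × 0.07 = 0.0224.
Non-CYP routes (23%) are unchanged.
Relative clearance = 0.0406 + 0.0868 + 0.0224 + 0.23 = 0.3798.
Steady-state plasma level ∝ 1/CL: new value = 36.9 / 0.3798 = 97 μg/mL.

97 μg/mL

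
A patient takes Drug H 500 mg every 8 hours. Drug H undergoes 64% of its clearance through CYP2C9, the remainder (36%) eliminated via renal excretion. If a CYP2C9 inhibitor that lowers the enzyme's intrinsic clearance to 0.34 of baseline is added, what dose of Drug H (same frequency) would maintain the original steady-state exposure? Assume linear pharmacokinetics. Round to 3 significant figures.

The CYP2C9 pathway (64% of clearance) is reduced to 0.34× activity: 0.64 × 0.34 = 0.2176.
The remaining 36% of clearance is unaffected.
CL_new/CL_old = 0.2176 + 0.36 = 0.5776.
Css,avg = (dose rate)/CL, so holding Css fixed requires dose ∝ CL: 500 × 0.5776 = 289 mg.

289 mg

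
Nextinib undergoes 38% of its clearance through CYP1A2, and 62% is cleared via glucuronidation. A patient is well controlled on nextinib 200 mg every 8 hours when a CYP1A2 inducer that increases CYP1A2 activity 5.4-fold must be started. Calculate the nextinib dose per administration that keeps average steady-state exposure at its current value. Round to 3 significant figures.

534 mg

The CYP1A2 pathway (38% of clearance) increases to 5.4× activity: 0.38 × 5.4 = 2.052.
Non-CYP routes (62%) are unchanged.
CL_new/CL_old = 2.052 + 0.62 = 2.672.
To maintain the same steady-state level, dose must scale with clearance: new dose = 200 × 2.672 = 534 mg.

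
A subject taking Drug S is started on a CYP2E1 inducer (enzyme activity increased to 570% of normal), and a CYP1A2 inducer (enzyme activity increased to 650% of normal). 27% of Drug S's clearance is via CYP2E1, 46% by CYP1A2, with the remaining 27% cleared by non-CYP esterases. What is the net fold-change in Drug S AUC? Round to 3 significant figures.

0.208

The CYP2E1 pathway (27% of clearance) rises to 5.7× activity: 0.27 × 5.7 = 1.539.
The CYP1A2 pathway (46% of clearance) rises to 6.5× activity: 0.46 × 6.5 = 2.99.
Non-CYP routes (27%) are unchanged.
New clearance relative to baseline: 1.539 + 2.99 + 0.27 = 4.799.
Net AUC ratio = 1 / 4.799 = 0.208.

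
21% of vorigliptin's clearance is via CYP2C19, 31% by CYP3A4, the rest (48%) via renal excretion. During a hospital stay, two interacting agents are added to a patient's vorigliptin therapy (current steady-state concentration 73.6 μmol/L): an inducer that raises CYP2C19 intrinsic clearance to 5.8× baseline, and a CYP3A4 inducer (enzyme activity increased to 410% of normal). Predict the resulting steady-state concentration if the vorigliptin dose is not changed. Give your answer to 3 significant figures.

CYP2C19: 0.21 × 5.8 = 1.218
CYP3A4: 0.31 × 4.1 = 1.271
Other: 0.48 (unchanged)
CL_new/CL_old = 1.218 + 1.271 + 0.48 = 2.969.
Dividing the baseline by the relative clearance: 73.6 / 2.969 = 24.8 μmol/L.

24.8 μmol/L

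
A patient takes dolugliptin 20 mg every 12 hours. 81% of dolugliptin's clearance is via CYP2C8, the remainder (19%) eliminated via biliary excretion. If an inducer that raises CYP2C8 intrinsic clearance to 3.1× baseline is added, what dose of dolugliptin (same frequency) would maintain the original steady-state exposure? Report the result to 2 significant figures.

The CYP2C8 pathway (81% of clearance) increases to 3.1× activity: 0.81 × 3.1 = 2.511.
The remaining 19% of clearance is unaffected.
New clearance relative to baseline: 2.511 + 0.19 = 2.701.
To maintain the same steady-state level, dose must scale with clearance: new dose = 20 × 2.701 = 54 mg.

54 mg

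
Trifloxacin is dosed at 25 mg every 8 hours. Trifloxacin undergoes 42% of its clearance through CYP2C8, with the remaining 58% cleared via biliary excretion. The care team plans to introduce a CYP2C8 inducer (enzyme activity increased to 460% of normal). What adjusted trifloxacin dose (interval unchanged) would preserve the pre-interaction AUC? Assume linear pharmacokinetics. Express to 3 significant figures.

62.8 mg

The CYP2C8 pathway (42% of clearance) increases to 4.6× activity: 0.42 × 4.6 = 1.932.
Non-CYP routes (58%) are unchanged.
CL_new/CL_old = 1.932 + 0.58 = 2.512.
Css,avg = (dose rate)/CL, so holding Css fixed requires dose ∝ CL: 25 × 2.512 = 62.8 mg.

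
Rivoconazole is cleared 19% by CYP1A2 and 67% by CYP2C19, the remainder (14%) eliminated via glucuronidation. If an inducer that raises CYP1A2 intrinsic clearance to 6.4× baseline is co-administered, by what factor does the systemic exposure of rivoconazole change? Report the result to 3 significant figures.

0.494

The CYP1A2 pathway (19% of clearance) rises to 6.4× activity: 0.19 × 6.4 = 1.216.
CYP2C19 (67%) and the residual 14% are unaffected.
Relative clearance = 1.216 + 0.67 + 0.14 = 2.026.
Systemic exposure is inversely proportional to clearance, so the fold-change is 1 / 2.026 = 0.494.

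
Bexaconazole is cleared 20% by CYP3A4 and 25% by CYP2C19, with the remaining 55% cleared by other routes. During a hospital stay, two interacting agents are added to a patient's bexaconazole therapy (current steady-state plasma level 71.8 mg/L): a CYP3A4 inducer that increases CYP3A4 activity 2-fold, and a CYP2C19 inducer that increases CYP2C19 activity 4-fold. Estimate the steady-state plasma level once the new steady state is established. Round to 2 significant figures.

The CYP3A4 pathway (20% of clearance) is boosted to 2× activity: 0.2 × 2 = 0.4.
The CYP2C19 pathway (25% of clearance) rises to 4× activity: 0.25 × 4 = 1.
Non-CYP routes (55%) are unchanged.
New clearance relative to baseline: 0.4 + 1 + 0.55 = 1.95.
Dividing the baseline by the relative clearance: 71.8 / 1.95 = 37 mg/L.

37 mg/L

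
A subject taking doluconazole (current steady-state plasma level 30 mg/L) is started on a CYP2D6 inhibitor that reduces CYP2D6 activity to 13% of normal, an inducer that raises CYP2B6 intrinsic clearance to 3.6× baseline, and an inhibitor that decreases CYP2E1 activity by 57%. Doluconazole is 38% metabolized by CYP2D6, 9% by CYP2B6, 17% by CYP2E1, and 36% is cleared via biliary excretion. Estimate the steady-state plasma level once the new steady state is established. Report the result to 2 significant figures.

CYP2D6: 0.38 × 0.13 = 0.0494
CYP2B6: 0.09 × 3.6 = 0.324
CYP2E1: 0.17 × 0.43 = 0.0731
Other: 0.36 (unchanged)
New clearance relative to baseline: 0.0494 + 0.324 + 0.0731 + 0.36 = 0.8065.
New steady-state plasma level = 30 / 0.8065 = 37 mg/L (concentration scales inversely with clearance).

37 mg/L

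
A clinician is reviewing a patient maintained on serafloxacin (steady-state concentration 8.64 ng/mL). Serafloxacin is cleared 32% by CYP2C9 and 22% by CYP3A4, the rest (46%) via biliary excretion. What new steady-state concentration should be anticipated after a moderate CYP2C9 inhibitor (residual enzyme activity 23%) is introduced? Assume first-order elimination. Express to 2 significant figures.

The CYP2C9 pathway (32% of clearance) falls to 0.23× activity: 0.32 × 0.23 = 0.0736.
CYP3A4 (22%) and the residual 46% are unaffected.
CL_new/CL_old = 0.0736 + 0.22 + 0.46 = 0.7536.
New steady-state concentration = baseline ÷ relative clearance = 8.64 / 0.7536 = 11 ng/mL.

11 ng/mL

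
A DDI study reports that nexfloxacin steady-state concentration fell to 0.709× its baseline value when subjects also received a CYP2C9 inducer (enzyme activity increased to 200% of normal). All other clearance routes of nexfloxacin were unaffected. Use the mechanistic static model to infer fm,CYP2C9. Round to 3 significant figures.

0.410

Let fm be the CYP2C9 fraction. New clearance relative to baseline = fm × 2 + (1 − fm).
Steady-state concentration ratio = 1 / (new CL fraction), so new CL fraction = 1 / 0.709 = 1.41.
fm × 2 + 1 − fm = 1.41  ⇒  fm × (2 − 1) = 0.4104  ⇒  fm = 0.410.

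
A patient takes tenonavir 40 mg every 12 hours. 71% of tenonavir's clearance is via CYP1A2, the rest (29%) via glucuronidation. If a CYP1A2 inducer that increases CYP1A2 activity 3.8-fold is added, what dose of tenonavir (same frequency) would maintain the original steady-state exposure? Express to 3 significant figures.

The CYP1A2 pathway (71% of clearance) rises to 3.8× activity: 0.71 × 3.8 = 2.698.
The remaining 29% of clearance is unaffected.
Relative clearance = 2.698 + 0.29 = 2.988.
Css,avg = (dose rate)/CL, so holding Css fixed requires dose ∝ CL: 40 × 2.988 = 120 mg.

120 mg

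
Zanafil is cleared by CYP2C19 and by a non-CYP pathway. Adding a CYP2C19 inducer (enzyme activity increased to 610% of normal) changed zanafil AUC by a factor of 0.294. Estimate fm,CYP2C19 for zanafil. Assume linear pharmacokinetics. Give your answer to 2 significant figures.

Call the CYP2C19 fraction fm. After the interaction, CL_new/CL_old = fm × 6.1 + (1 − fm).
AUC ratio = 1 / (new CL fraction), so new CL fraction = 1 / 0.294 = 3.401.
fm × 6.1 + 1 − fm = 3.401  ⇒  fm × (6.1 − 1) = 2.401  ⇒  fm = 0.47.

0.47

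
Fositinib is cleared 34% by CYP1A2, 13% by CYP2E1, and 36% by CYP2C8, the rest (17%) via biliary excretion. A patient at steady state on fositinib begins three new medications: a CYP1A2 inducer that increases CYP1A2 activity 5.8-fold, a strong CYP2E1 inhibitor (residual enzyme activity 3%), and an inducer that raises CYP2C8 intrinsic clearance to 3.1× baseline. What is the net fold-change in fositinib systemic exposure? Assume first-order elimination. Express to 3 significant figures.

CYP1A2: 0.34 × 5.8 = 1.972
CYP2E1: 0.13 × 0.03 = 0.0039
CYP2C8: 0.36 × 3.1 = 1.116
Other: 0.17 (unchanged)
CL_new/CL_old = 1.972 + 0.0039 + 1.116 + 0.17 = 3.2619.
Because systemic exposure varies inversely with clearance, the combined effect is 1 / 3.2619 = 0.307.

0.307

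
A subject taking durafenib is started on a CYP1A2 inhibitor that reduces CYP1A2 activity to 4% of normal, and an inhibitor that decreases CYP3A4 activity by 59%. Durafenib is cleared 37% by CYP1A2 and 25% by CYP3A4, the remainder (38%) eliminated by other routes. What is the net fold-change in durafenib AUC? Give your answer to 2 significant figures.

2.0

CYP1A2: 0.37 × 0.04 = 0.0148
CYP3A4: 0.25 × 0.41 = 0.1025
Other: 0.38 (unchanged)
Relative clearance = 0.0148 + 0.1025 + 0.38 = 0.4973.
AUC ∝ 1/CL: fold-change = 1 / 0.4973 = 2.0.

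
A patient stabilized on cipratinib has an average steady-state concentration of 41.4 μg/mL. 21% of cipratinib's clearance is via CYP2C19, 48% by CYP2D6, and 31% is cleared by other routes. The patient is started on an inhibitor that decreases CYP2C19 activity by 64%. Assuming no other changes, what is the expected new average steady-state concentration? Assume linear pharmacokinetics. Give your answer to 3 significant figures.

The CYP2C19 pathway (21% of clearance) drops to 0.36× activity: 0.21 × 0.36 = 0.0756.
CYP2D6 (48%) and the residual 31% are unaffected.
CL_new/CL_old = 0.0756 + 0.48 + 0.31 = 0.8656.
New average steady-state concentration = baseline ÷ relative clearance = 41.4 / 0.8656 = 47.8 μg/mL.

47.8 μg/mL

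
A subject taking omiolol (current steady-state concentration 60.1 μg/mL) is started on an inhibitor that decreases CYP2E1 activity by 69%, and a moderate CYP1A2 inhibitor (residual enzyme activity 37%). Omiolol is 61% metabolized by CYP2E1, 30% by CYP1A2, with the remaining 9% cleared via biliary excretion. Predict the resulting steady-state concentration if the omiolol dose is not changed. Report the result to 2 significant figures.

The CYP2E1 pathway (61% of clearance) drops to 0.31× activity: 0.61 × 0.31 = 0.1891.
The CYP1A2 pathway (30% of clearance) is reduced to 0.37× activity: 0.3 × 0.37 = 0.111.
Non-CYP routes (9%) are unchanged.
CL_new/CL_old = 0.1891 + 0.111 + 0.09 = 0.3901.
Steady-state concentration ∝ 1/CL: new value = 60.1 / 0.3901 = 1.5 × 10² μg/mL.

1.5 × 10² μg/mL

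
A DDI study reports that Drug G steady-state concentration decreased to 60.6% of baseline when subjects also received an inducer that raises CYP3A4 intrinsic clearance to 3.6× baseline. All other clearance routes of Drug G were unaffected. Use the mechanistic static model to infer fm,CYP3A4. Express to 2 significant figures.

CL'/CL = 1 / 0.606 = 1.65
3.6·fm + (1 − fm) = 1.65
fm = (1.65 − 1) / (3.6 − 1) = 0.25

0.25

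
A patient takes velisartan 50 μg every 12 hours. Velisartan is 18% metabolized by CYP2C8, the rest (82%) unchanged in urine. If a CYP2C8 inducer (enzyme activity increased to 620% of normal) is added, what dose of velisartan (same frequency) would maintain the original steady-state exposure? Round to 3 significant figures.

The CYP2C8 pathway (18% of clearance) is boosted to 6.2× activity: 0.18 × 6.2 = 1.116.
Non-CYP routes (82%) are unchanged.
New clearance relative to baseline: 1.116 + 0.82 = 1.936.
Exposure is unchanged when dose changes in proportion to clearance. New dose = 50 μg × 1.936 = 96.8 μg.

96.8 μg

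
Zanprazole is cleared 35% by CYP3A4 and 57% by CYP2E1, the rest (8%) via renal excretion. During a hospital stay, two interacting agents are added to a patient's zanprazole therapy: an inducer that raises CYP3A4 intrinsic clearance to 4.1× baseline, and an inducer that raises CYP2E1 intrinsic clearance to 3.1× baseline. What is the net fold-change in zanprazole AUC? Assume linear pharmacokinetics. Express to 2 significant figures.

0.30

CYP3A4: 0.35 × 4.1 = 1.435
CYP2E1: 0.57 × 3.1 = 1.767
Other: 0.08 (unchanged)
CL_new/CL_old = 1.435 + 1.767 + 0.08 = 3.282.
AUC ∝ 1/CL: fold-change = 1 / 3.282 = 0.30.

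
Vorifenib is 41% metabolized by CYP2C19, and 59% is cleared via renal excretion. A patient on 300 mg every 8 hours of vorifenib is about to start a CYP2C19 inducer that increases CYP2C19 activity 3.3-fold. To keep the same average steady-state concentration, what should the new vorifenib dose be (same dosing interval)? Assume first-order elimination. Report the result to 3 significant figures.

583 mg

The CYP2C19 pathway (41% of clearance) is boosted to 3.3× activity: 0.41 × 3.3 = 1.353.
The remaining 59% of clearance is unaffected.
New clearance relative to baseline: 1.353 + 0.59 = 1.943.
Css,avg = (dose rate)/CL, so holding Css fixed requires dose ∝ CL: 300 × 1.943 = 583 mg.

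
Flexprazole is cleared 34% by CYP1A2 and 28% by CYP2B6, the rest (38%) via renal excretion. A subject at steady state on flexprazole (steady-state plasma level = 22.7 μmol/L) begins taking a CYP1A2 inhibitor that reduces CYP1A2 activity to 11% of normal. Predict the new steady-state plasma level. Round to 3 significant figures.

32.5 μmol/L

CYP1A2: 0.34 × 0.11 = 0.0374
CYP2B6: 0.28 (unchanged)
Other: 0.38 (unchanged)
Relative clearance = 0.0374 + 0.28 + 0.38 = 0.6974.
Steady-state plasma level ∝ 1/CL, so new value = 22.7 / 0.6974 = 32.5 μmol/L.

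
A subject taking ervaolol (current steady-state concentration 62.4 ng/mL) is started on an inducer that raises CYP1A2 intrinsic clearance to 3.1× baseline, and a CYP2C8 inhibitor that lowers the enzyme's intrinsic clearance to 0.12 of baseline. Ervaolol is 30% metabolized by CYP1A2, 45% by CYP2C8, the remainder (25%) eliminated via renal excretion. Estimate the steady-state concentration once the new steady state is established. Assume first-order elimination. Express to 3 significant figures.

The CYP1A2 pathway (30% of clearance) increases to 3.1× activity: 0.3 × 3.1 = 0.93.
The CYP2C8 pathway (45% of clearance) drops to 0.12× activity: 0.45 × 0.12 = 0.054.
Non-CYP routes (25%) are unchanged.
Relative clearance = 0.93 + 0.054 + 0.25 = 1.234.
Steady-state concentration ∝ 1/CL: new value = 62.4 / 1.234 = 50.6 ng/mL.

50.6 ng/mL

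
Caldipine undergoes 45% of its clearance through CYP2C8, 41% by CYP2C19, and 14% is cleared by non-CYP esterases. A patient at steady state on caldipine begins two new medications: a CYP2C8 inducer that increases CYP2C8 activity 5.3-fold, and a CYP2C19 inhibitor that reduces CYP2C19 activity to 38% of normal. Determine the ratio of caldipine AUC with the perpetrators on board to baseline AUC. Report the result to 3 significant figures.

CYP2C8: 0.45 × 5.3 = 2.385
CYP2C19: 0.41 × 0.38 = 0.1558
Other: 0.14 (unchanged)
New clearance relative to baseline: 2.385 + 0.1558 + 0.14 = 2.6808.
Because AUC varies inversely with clearance, the combined effect is 1 / 2.6808 = 0.373.

0.373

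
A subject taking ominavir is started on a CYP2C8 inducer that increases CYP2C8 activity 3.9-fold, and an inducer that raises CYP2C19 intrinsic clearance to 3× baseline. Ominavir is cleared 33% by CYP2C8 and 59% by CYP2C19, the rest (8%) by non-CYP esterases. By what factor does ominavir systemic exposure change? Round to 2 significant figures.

The CYP2C8 pathway (33% of clearance) rises to 3.9× activity: 0.33 × 3.9 = 1.287.
The CYP2C19 pathway (59% of clearance) is boosted to 3× activity: 0.59 × 3 = 1.77.
Non-CYP routes (8%) are unchanged.
CL_new/CL_old = 1.287 + 1.77 + 0.08 = 3.137.
Because systemic exposure varies inversely with clearance, the combined effect is 1 / 3.137 = 0.32.

0.32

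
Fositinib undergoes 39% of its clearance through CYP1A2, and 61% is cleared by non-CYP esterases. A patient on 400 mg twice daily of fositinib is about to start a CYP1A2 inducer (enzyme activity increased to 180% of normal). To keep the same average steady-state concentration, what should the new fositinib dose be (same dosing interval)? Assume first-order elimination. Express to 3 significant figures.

525 mg

The CYP1A2 pathway (39% of clearance) rises to 1.8× activity: 0.39 × 1.8 = 0.702.
Non-CYP routes (61%) are unchanged.
New clearance relative to baseline: 0.702 + 0.61 = 1.312.
Exposure is unchanged when dose changes in proportion to clearance. New dose = 400 mg × 1.312 = 525 mg.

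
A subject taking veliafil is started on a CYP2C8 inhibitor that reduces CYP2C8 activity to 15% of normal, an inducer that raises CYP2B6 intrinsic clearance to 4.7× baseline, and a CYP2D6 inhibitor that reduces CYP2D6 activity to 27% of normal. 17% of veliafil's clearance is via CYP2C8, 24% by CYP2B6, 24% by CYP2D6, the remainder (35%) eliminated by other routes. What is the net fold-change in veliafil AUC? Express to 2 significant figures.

CYP2C8: 0.17 × 0.15 = 0.0255
CYP2B6: 0.24 × 4.7 = 1.128
CYP2D6: 0.24 × 0.27 = 0.0648
Other: 0.35 (unchanged)
CL_new/CL_old = 0.0255 + 1.128 + 0.0648 + 0.35 = 1.5683.
AUC ∝ 1/CL: fold-change = 1 / 1.5683 = 0.64.

0.64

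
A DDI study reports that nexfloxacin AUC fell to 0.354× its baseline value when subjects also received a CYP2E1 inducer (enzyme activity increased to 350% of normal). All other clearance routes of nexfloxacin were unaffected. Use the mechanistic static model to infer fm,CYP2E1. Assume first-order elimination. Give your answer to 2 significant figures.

CL'/CL = 1 / 0.354 = 2.825
3.5·fm + (1 − fm) = 2.825
fm = (2.825 − 1) / (3.5 − 1) = 0.73

0.73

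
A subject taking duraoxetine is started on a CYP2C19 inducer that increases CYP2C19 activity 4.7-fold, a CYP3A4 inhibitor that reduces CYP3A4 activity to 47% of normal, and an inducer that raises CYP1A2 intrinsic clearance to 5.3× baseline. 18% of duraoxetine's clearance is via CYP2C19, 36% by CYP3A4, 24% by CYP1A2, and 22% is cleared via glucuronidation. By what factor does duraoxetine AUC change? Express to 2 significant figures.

The CYP2C19 pathway (18% of clearance) increases to 4.7× activity: 0.18 × 4.7 = 0.846.
The CYP3A4 pathway (36% of clearance) falls to 0.47× activity: 0.36 × 0.47 = 0.1692.
The CYP1A2 pathway (24% of clearance) is boosted to 5.3× activity: 0.24 × 5.3 = 1.272.
The remaining 22% of clearance is unaffected.
Relative clearance = 0.846 + 0.1692 + 1.272 + 0.22 = 2.5072.
AUC ∝ 1/CL: fold-change = 1 / 2.5072 = 0.40.

0.40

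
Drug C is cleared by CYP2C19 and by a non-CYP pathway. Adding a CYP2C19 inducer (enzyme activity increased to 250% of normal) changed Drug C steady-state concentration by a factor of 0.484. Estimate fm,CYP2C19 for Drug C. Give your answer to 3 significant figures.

0.711

Write x for the fraction cleared via CYP2C19. The observed steady-state concentration change means clearance rose to 1/0.484 = 2.066 of baseline.
Only the CYP2C19 route changed, so 2.066 = x·2.5 + (1 − x), giving x = 0.711.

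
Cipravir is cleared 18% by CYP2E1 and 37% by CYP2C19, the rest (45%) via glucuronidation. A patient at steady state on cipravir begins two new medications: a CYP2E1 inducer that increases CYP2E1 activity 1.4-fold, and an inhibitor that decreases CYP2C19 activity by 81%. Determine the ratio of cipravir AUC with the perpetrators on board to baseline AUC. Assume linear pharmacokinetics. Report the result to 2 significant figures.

1.3

CYP2E1: 0.18 × 1.4 = 0.252
CYP2C19: 0.37 × 0.19 = 0.0703
Other: 0.45 (unchanged)
Relative clearance = 0.252 + 0.0703 + 0.45 = 0.7723.
Net AUC ratio = 1 / 0.7723 = 1.3.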